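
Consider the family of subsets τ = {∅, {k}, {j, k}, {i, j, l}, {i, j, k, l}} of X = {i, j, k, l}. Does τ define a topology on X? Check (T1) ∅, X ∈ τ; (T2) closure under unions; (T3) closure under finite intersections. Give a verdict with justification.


τ is NOT a topology on X.

Axiom (T1): ∅ ∈ τ? Yes; X ∈ τ? Yes.
Axiom (T2/T3): check pairwise unions and intersections of members of τ.
Counterexample for (T3): {j, k} ∩ {i, j, l} = {j} ∉ τ. Therefore τ is NOT a topology.


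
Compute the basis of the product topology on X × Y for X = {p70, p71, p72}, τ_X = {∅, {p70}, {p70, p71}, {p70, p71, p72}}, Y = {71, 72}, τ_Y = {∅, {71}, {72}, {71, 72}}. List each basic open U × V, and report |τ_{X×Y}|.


Basis B = {∅ × ∅, {p70} × {71}, {p70} × {72}, {p70} × {71, 72}, {p70, p71} × {71}, {p70, p71} × {72}, {p70, p71, p72} × {71}, {p70, p71, p72} × {72}, {p70, p71} × {71, 72}, {p70, p71, p72} × {71, 72}}; |τ_{X×Y}| = 16.

Enumerate products U × V with U ∈ τ_X, V ∈ τ_Y (deduplicated):
  ∅ × ∅ = {} (∅)
  {p70} × {71} = {(p70,71)}
  {p70} × {72} = {(p70,72)}
  {p70} × {71, 72} = {(p70,71), (p70,72)}
  {p70, p71} × {71} = {(p70,71), (p71,71)}
  {p70, p71} × {72} = {(p70,72), (p71,72)}
  {p70, p71, p72} × {71} = {(p70,71), (p71,71), (p72,71)}
  {p70, p71, p72} × {72} = {(p70,72), (p71,72), (p72,72)}
  {p70, p71} × {71, 72} = {(p70,71), (p70,72), (p71,71), (p71,72)}
  {p70, p71, p72} × {71, 72} = {(p70,71), (p70,72), (p71,71), (p71,72), (p72,71), (p72,72)}
These 10 distinct sets form the basis B.
Close under arbitrary unions to get τ_{X×Y}; counting gives |τ_{X×Y}| = 16.


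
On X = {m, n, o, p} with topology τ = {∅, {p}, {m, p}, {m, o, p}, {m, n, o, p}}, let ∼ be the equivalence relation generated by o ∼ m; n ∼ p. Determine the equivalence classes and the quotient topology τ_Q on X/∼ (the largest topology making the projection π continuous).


X/∼ = {[m=o], [n=p]}; |τ_Q| = 2.

Equivalence classes: [m=o], [n=p].
Quotient map π: X → X/∼ sends m ↦ [m=o], n ↦ [n=p], o ↦ [m=o], p ↦ [n=p].
For each subset V ⊆ X/∼, compute π^{-1}(V) ⊆ X and check whether π^{-1}(V) ∈ τ. V is open in τ_Q iff π^{-1}(V) ∈ τ.
  V = {}: π^{-1}(V) = ∅ ∈ τ ✓.
  V = {[m=o]}: π^{-1}(V) = {m, o} ∉ τ ✗.
  V = {[n=p]}: π^{-1}(V) = {n, p} ∉ τ ✗.
  V = {[m=o], [n=p]}: π^{-1}(V) = {m, n, o, p} ∈ τ ✓.
Open sets in the quotient: τ_Q = {{}, {[m=o], [n=p]}} (2 elements).


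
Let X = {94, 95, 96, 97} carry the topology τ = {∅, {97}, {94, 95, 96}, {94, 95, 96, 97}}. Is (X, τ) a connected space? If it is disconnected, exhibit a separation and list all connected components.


(X, τ) is disconnected; components = [{97}, {94, 95, 96}].

Find clopen sets (U ∈ τ with X ∖ U ∈ τ):
  U = ∅, X ∖ U = {94, 95, 96, 97} — both open, so U is clopen.
  U = {97}, X ∖ U = {94, 95, 96} — both open, so U is clopen.
  U = {94, 95, 96}, X ∖ U = {97} — both open, so U is clopen.
  U = {94, 95, 96, 97}, X ∖ U = ∅ — both open, so U is clopen.
Nontrivial clopen(s) exist: e.g. {94, 95, 96}. So (X, τ) is disconnected.
Compute connected components by grouping points that agree on all clopens:
  component: {97}
  component: {94, 95, 96}


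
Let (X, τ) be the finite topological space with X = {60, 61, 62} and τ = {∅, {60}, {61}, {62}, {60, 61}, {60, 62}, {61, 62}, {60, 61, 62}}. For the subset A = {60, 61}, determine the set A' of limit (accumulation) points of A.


A' = ∅

For each x ∈ X, list the open sets U ∈ τ with x ∈ U, then check whether U ∩ (A ∖ {x}) ≠ ∅ for every such U.
  x = 60: open {60} ∋ x has {60} ∩ (A ∖ {60}) = ∅, so x is NOT a limit point.
  x = 61: open {61} ∋ x has {61} ∩ (A ∖ {61}) = ∅, so x is NOT a limit point.
  x = 62: open {62} ∋ x has {62} ∩ (A ∖ {62}) = ∅, so x is NOT a limit point.
Collecting: A' = ∅.


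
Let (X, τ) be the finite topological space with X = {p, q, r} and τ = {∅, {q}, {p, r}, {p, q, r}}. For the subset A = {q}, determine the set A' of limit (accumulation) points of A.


A' = ∅

For each x ∈ X, list the open sets U ∈ τ with x ∈ U, then check whether U ∩ (A ∖ {x}) ≠ ∅ for every such U.
  x = p: open {p, r} ∋ x has {p, r} ∩ (A ∖ {p}) = ∅, so x is NOT a limit point.
  x = q: open {q} ∋ x has {q} ∩ (A ∖ {q}) = ∅, so x is NOT a limit point.
  x = r: open {p, r} ∋ x has {p, r} ∩ (A ∖ {r}) = ∅, so x is NOT a limit point.
Collecting: A' = ∅.


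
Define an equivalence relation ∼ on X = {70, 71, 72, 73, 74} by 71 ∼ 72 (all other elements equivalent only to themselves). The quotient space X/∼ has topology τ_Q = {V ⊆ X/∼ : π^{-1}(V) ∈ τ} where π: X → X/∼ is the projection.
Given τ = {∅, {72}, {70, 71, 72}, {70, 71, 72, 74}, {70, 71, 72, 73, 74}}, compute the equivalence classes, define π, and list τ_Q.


X/∼ = {[70], [71=72], [73], [74]}; |τ_Q| = 4.

Equivalence classes: [70], [71=72], [73], [74].
Quotient map π: X → X/∼ sends 70 ↦ [70], 71 ↦ [71=72], 72 ↦ [71=72], 73 ↦ [73], 74 ↦ [74].
For each subset V ⊆ X/∼, compute π^{-1}(V) ⊆ X and check whether π^{-1}(V) ∈ τ. V is open in τ_Q iff π^{-1}(V) ∈ τ.
  V = {}: π^{-1}(V) = ∅ ∈ τ ✓.
  V = {[70]}: π^{-1}(V) = {70} ∉ τ ✗.
  V = {[71=72]}: π^{-1}(V) = {71, 72} ∉ τ ✗.
  V = {[70], [71=72]}: π^{-1}(V) = {70, 71, 72} ∈ τ ✓.
  V = {[73]}: π^{-1}(V) = {73} ∉ τ ✗.
  V = {[70], [73]}: π^{-1}(V) = {70, 73} ∉ τ ✗.
  V = {[71=72], [73]}: π^{-1}(V) = {71, 72, 73} ∉ τ ✗.
  V = {[70], [71=72], [73]}: π^{-1}(V) = {70, 71, 72, 73} ∉ τ ✗.
  V = {[74]}: π^{-1}(V) = {74} ∉ τ ✗.
  V = {[70], [74]}: π^{-1}(V) = {70, 74} ∉ τ ✗.
  V = {[71=72], [74]}: π^{-1}(V) = {71, 72, 74} ∉ τ ✗.
  V = {[70], [71=72], [74]}: π^{-1}(V) = {70, 71, 72, 74} ∈ τ ✓.
  V = {[73], [74]}: π^{-1}(V) = {73, 74} ∉ τ ✗.
  V = {[70], [73], [74]}: π^{-1}(V) = {70, 73, 74} ∉ τ ✗.
  V = {[71=72], [73], [74]}: π^{-1}(V) = {71, 72, 73, 74} ∉ τ ✗.
  V = {[70], [71=72], [73], [74]}: π^{-1}(V) = {70, 71, 72, 73, 74} ∈ τ ✓.
Open sets in the quotient: τ_Q = {{}, {[70], [71=72]}, {[70], [71=72], [74]}, {[70], [71=72], [73], [74]}} (4 elements).


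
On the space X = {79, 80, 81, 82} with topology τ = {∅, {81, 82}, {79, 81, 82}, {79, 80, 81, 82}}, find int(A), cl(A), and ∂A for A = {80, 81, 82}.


int(A) = {81, 82}, cl(A) = {79, 80, 81, 82}, ∂A = {79, 80}.

Closed sets in (X, τ) are complements of opens:
  closed(X, τ) = {∅, {80}, {79, 80}, {79, 80, 81, 82}}.
int(A) = ⋃ {U ∈ τ : U ⊆ A}. Opens contained in A: ∅, {81, 82}.
Taking the union of these: int(A) = {81, 82}.
cl(A) = ⋂ {C closed : A ⊆ C}. Closed sets containing A: {79, 80, 81, 82}.
Intersecting these: cl(A) = {79, 80, 81, 82}.
∂A = cl(A) ∖ int(A) = {79, 80, 81, 82} ∖ {81, 82} = {79, 80}.


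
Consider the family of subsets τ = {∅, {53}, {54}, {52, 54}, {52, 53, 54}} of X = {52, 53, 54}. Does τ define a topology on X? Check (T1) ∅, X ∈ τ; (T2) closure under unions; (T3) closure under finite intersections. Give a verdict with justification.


τ is NOT a topology on X.

Axiom (T1): ∅ ∈ τ? Yes; X ∈ τ? Yes.
Axiom (T2/T3): check pairwise unions and intersections of members of τ.
Counterexample for (T2): {53} ∪ {54} = {53, 54} ∉ τ. Therefore τ is NOT a topology.


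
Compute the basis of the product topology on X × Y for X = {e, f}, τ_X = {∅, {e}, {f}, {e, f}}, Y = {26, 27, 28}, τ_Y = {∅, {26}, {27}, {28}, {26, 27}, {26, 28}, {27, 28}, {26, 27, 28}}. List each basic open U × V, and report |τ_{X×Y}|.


Basis B = {∅ × ∅, {e} × {26}, {e} × {27}, {e} × {28}, {f} × {26}, {f} × {27}, {f} × {28}, {e} × {26, 27}, {e} × {26, 28}, {e, f} × {26}, {e} × {27, 28}, {e, f} × {27}, {e, f} × {28}, {f} × {26, 27}, {f} × {26, 28}, {f} × {27, 28}, {e} × {26, 27, 28}, {f} × {26, 27, 28}, {e, f} × {26, 27}, {e, f} × {26, 28}, {e, f} × {27, 28}, {e, f} × {26, 27, 28}}; |τ_{X×Y}| = 64.

Enumerate products U × V with U ∈ τ_X, V ∈ τ_Y (deduplicated):
  ∅ × ∅ = {} (∅)
  {e} × {26} = {(e,26)}
  {e} × {27} = {(e,27)}
  {e} × {28} = {(e,28)}
  {f} × {26} = {(f,26)}
  {f} × {27} = {(f,27)}
  {f} × {28} = {(f,28)}
  {e} × {26, 27} = {(e,26), (e,27)}
  {e} × {26, 28} = {(e,26), (e,28)}
  {e, f} × {26} = {(e,26), (f,26)}
  {e} × {27, 28} = {(e,27), (e,28)}
  {e, f} × {27} = {(e,27), (f,27)}
  {e, f} × {28} = {(e,28), (f,28)}
  {f} × {26, 27} = {(f,26), (f,27)}
  {f} × {26, 28} = {(f,26), (f,28)}
  {f} × {27, 28} = {(f,27), (f,28)}
  {e} × {26, 27, 28} = {(e,26), (e,27), (e,28)}
  {f} × {26, 27, 28} = {(f,26), (f,27), (f,28)}
  {e, f} × {26, 27} = {(e,26), (e,27), (f,26), (f,27)}
  {e, f} × {26, 28} = {(e,26), (e,28), (f,26), (f,28)}
  {e, f} × {27, 28} = {(e,27), (e,28), (f,27), (f,28)}
  {e, f} × {26, 27, 28} = {(e,26), (e,27), (e,28), (f,26), (f,27), (f,28)}
These 22 distinct sets form the basis B.
Close under arbitrary unions to get τ_{X×Y}; counting gives |τ_{X×Y}| = 64.


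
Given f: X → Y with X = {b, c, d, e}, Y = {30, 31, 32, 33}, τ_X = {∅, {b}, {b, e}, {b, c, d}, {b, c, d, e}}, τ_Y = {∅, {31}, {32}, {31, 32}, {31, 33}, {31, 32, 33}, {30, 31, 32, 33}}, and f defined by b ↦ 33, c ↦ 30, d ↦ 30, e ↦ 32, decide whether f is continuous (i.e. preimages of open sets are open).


f is NOT continuous.

Compute f^{-1}(U) for each U ∈ τ_Y:
  U = ∅: f^{-1}(U) = ∅ ∈ τ_X ✓.
  U = {31}: f^{-1}(U) = ∅ ∈ τ_X ✓.
  U = {32}: f^{-1}(U) = {e} ∉ τ_X ✗.
  U = {31, 32}: f^{-1}(U) = {e} ∉ τ_X ✗.
  U = {31, 33}: f^{-1}(U) = {b} ∈ τ_X ✓.
  U = {31, 32, 33}: f^{-1}(U) = {b, e} ∈ τ_X ✓.
  U = {30, 31, 32, 33}: f^{-1}(U) = {b, c, d, e} ∈ τ_X ✓.
Found U = {32} with f^{-1}(U) = {e} not in τ_X. Therefore f is NOT continuous.


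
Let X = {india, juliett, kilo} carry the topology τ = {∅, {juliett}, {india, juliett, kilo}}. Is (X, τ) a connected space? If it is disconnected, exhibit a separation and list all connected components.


(X, τ) is connected.

Find clopen sets (U ∈ τ with X ∖ U ∈ τ):
  U = ∅, X ∖ U = {india, juliett, kilo} — both open, so U is clopen.
  U = {india, juliett, kilo}, X ∖ U = ∅ — both open, so U is clopen.
Only trivial clopens (∅ and X) exist, so (X, τ) is connected.
Compute connected components by grouping points that agree on all clopens:
  component: {india, juliett, kilo}


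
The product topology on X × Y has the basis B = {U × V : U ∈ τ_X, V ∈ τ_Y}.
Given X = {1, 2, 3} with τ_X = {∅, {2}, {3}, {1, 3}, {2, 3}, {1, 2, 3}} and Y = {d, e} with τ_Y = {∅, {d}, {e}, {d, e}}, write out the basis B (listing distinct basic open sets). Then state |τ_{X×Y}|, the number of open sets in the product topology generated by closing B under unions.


Basis B = {∅ × ∅, {2} × {d}, {2} × {e}, {3} × {d}, {3} × {e}, {1, 3} × {d}, {1, 3} × {e}, {2} × {d, e}, {2, 3} × {d}, {2, 3} × {e}, {3} × {d, e}, {1, 2, 3} × {d}, {1, 2, 3} × {e}, {1, 3} × {d, e}, {2, 3} × {d, e}, {1, 2, 3} × {d, e}}; |τ_{X×Y}| = 36.

Enumerate products U × V with U ∈ τ_X, V ∈ τ_Y (deduplicated):
  ∅ × ∅ = {} (∅)
  {2} × {d} = {(2,d)}
  {2} × {e} = {(2,e)}
  {3} × {d} = {(3,d)}
  {3} × {e} = {(3,e)}
  {1, 3} × {d} = {(1,d), (3,d)}
  {1, 3} × {e} = {(1,e), (3,e)}
  {2} × {d, e} = {(2,d), (2,e)}
  {2, 3} × {d} = {(2,d), (3,d)}
  {2, 3} × {e} = {(2,e), (3,e)}
  {3} × {d, e} = {(3,d), (3,e)}
  {1, 2, 3} × {d} = {(1,d), (2,d), (3,d)}
  {1, 2, 3} × {e} = {(1,e), (2,e), (3,e)}
  {1, 3} × {d, e} = {(1,d), (1,e), (3,d), (3,e)}
  {2, 3} × {d, e} = {(2,d), (2,e), (3,d), (3,e)}
  {1, 2, 3} × {d, e} = {(1,d), (1,e), (2,d), (2,e), (3,d), (3,e)}
These 16 distinct sets form the basis B.
Close under arbitrary unions to get τ_{X×Y}; counting gives |τ_{X×Y}| = 36.


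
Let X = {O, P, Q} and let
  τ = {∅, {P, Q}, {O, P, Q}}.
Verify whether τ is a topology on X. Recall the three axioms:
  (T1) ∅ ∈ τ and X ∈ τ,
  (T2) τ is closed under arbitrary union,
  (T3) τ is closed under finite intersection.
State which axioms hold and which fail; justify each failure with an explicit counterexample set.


τ IS a topology on X.

Axiom (T1): ∅ ∈ τ? Yes; X ∈ τ? Yes.
Axiom (T2/T3): check pairwise unions and intersections of members of τ.
All pairwise intersections and unions checked — each lies in τ. Therefore τ satisfies (T1), (T2), (T3): it IS a topology on X.


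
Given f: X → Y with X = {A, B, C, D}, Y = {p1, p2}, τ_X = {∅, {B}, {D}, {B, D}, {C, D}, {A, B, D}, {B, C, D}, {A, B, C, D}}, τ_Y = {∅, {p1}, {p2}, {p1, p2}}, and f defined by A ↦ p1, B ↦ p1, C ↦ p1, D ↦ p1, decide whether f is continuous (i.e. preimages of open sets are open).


f IS continuous.

Compute f^{-1}(U) for each U ∈ τ_Y:
  U = ∅: f^{-1}(U) = ∅ ∈ τ_X ✓.
  U = {p1}: f^{-1}(U) = {A, B, C, D} ∈ τ_X ✓.
  U = {p2}: f^{-1}(U) = ∅ ∈ τ_X ✓.
  U = {p1, p2}: f^{-1}(U) = {A, B, C, D} ∈ τ_X ✓.
Every preimage lies in τ_X, so f IS continuous.


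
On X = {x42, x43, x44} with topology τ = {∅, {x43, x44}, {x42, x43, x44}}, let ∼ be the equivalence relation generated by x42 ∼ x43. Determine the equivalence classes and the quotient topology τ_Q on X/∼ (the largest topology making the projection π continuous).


X/∼ = {[x42=x43], [x44]}; |τ_Q| = 2.

Equivalence classes: [x42=x43], [x44].
Quotient map π: X → X/∼ sends x42 ↦ [x42=x43], x43 ↦ [x42=x43], x44 ↦ [x44].
For each subset V ⊆ X/∼, compute π^{-1}(V) ⊆ X and check whether π^{-1}(V) ∈ τ. V is open in τ_Q iff π^{-1}(V) ∈ τ.
  V = {}: π^{-1}(V) = ∅ ∈ τ ✓.
  V = {[x42=x43]}: π^{-1}(V) = {x42, x43} ∉ τ ✗.
  V = {[x44]}: π^{-1}(V) = {x44} ∉ τ ✗.
  V = {[x42=x43], [x44]}: π^{-1}(V) = {x42, x43, x44} ∈ τ ✓.
Open sets in the quotient: τ_Q = {{}, {[x42=x43], [x44]}} (2 elements).


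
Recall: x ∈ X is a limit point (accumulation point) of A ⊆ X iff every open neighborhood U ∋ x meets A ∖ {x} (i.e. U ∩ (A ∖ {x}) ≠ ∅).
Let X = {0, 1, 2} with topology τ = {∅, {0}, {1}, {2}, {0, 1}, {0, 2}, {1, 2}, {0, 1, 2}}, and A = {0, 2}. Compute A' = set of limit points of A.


A' = ∅

For each x ∈ X, list the open sets U ∈ τ with x ∈ U, then check whether U ∩ (A ∖ {x}) ≠ ∅ for every such U.
  x = 0: open {0} ∋ x has {0} ∩ (A ∖ {0}) = ∅, so x is NOT a limit point.
  x = 1: open {1} ∋ x has {1} ∩ (A ∖ {1}) = ∅, so x is NOT a limit point.
  x = 2: open {2} ∋ x has {2} ∩ (A ∖ {2}) = ∅, so x is NOT a limit point.
Collecting: A' = ∅.


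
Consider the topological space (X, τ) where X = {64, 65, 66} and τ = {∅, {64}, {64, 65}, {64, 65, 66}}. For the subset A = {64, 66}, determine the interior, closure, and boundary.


int(A) = {64}, cl(A) = {64, 65, 66}, ∂A = {65, 66}.

Closed sets in (X, τ) are complements of opens:
  closed(X, τ) = {∅, {66}, {65, 66}, {64, 65, 66}}.
int(A) = ⋃ {U ∈ τ : U ⊆ A}. Opens contained in A: ∅, {64}.
Taking the union of these: int(A) = {64}.
cl(A) = ⋂ {C closed : A ⊆ C}. Closed sets containing A: {64, 65, 66}.
Intersecting these: cl(A) = {64, 65, 66}.
∂A = cl(A) ∖ int(A) = {64, 65, 66} ∖ {64} = {65, 66}.


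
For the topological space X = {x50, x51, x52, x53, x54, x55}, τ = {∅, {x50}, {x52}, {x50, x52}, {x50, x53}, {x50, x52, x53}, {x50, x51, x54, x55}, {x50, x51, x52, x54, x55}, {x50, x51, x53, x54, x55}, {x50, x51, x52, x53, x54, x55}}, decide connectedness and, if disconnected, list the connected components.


(X, τ) is disconnected; components = [{x52}, {x50, x51, x53, x54, x55}].

Find clopen sets (U ∈ τ with X ∖ U ∈ τ):
  U = ∅, X ∖ U = {x50, x51, x52, x53, x54, x55} — both open, so U is clopen.
  U = {x52}, X ∖ U = {x50, x51, x53, x54, x55} — both open, so U is clopen.
  U = {x50, x51, x53, x54, x55}, X ∖ U = {x52} — both open, so U is clopen.
  U = {x50, x51, x52, x53, x54, x55}, X ∖ U = ∅ — both open, so U is clopen.
Nontrivial clopen(s) exist: e.g. {x50, x51, x53, x54, x55}. So (X, τ) is disconnected.
Compute connected components by grouping points that agree on all clopens:
  component: {x52}
  component: {x50, x51, x53, x54, x55}


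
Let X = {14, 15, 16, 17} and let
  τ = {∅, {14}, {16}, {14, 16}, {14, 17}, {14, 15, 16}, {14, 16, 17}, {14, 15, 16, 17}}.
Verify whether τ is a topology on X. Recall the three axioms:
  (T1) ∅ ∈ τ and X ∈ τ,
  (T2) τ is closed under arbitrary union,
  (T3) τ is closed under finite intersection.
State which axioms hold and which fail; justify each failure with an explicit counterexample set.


τ IS a topology on X.

Axiom (T1): ∅ ∈ τ? Yes; X ∈ τ? Yes.
Axiom (T2/T3): check pairwise unions and intersections of members of τ.
All pairwise intersections and unions checked — each lies in τ. Therefore τ satisfies (T1), (T2), (T3): it IS a topology on X.


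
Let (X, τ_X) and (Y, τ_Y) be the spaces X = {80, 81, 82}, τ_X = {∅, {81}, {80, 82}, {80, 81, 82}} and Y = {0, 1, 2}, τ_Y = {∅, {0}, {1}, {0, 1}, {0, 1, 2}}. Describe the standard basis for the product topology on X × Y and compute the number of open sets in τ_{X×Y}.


Basis B = {∅ × ∅, {81} × {0}, {81} × {1}, {80, 82} × {0}, {80, 82} × {1}, {81} × {0, 1}, {80, 81, 82} × {0}, {80, 81, 82} × {1}, {81} × {0, 1, 2}, {80, 82} × {0, 1}, {80, 82} × {0, 1, 2}, {80, 81, 82} × {0, 1}, {80, 81, 82} × {0, 1, 2}}; |τ_{X×Y}| = 25.

Enumerate products U × V with U ∈ τ_X, V ∈ τ_Y (deduplicated):
  ∅ × ∅ = {} (∅)
  {81} × {0} = {(81,0)}
  {81} × {1} = {(81,1)}
  {80, 82} × {0} = {(80,0), (82,0)}
  {80, 82} × {1} = {(80,1), (82,1)}
  {81} × {0, 1} = {(81,0), (81,1)}
  {80, 81, 82} × {0} = {(80,0), (81,0), (82,0)}
  {80, 81, 82} × {1} = {(80,1), (81,1), (82,1)}
  {81} × {0, 1, 2} = {(81,0), (81,1), (81,2)}
  {80, 82} × {0, 1} = {(80,0), (80,1), (82,0), (82,1)}
  {80, 82} × {0, 1, 2} = {(80,0), (80,1), (80,2), (82,0), (82,1), (82,2)}
  {80, 81, 82} × {0, 1} = {(80,0), (80,1), (81,0), (81,1), (82,0), (82,1)}
  {80, 81, 82} × {0, 1, 2} = {(80,0), (80,1), (80,2), (81,0), (81,1), (81,2), (82,0), (82,1), (82,2)}
These 13 distinct sets form the basis B.
Close under arbitrary unions to get τ_{X×Y}; counting gives |τ_{X×Y}| = 25.


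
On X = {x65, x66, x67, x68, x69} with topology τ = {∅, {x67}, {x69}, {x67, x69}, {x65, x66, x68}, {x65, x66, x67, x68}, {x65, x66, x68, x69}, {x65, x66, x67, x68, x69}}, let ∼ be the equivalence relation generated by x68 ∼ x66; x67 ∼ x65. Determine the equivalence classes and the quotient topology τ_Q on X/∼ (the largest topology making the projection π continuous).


X/∼ = {[x65=x67], [x66=x68], [x69]}; |τ_Q| = 4.

Equivalence classes: [x65=x67], [x66=x68], [x69].
Quotient map π: X → X/∼ sends x65 ↦ [x65=x67], x66 ↦ [x66=x68], x67 ↦ [x65=x67], x68 ↦ [x66=x68], x69 ↦ [x69].
For each subset V ⊆ X/∼, compute π^{-1}(V) ⊆ X and check whether π^{-1}(V) ∈ τ. V is open in τ_Q iff π^{-1}(V) ∈ τ.
  V = {}: π^{-1}(V) = ∅ ∈ τ ✓.
  V = {[x65=x67]}: π^{-1}(V) = {x65, x67} ∉ τ ✗.
  V = {[x66=x68]}: π^{-1}(V) = {x66, x68} ∉ τ ✗.
  V = {[x65=x67], [x66=x68]}: π^{-1}(V) = {x65, x66, x67, x68} ∈ τ ✓.
  V = {[x69]}: π^{-1}(V) = {x69} ∈ τ ✓.
  V = {[x65=x67], [x69]}: π^{-1}(V) = {x65, x67, x69} ∉ τ ✗.
  V = {[x66=x68], [x69]}: π^{-1}(V) = {x66, x68, x69} ∉ τ ✗.
  V = {[x65=x67], [x66=x68], [x69]}: π^{-1}(V) = {x65, x66, x67, x68, x69} ∈ τ ✓.
Open sets in the quotient: τ_Q = {{}, {[x65=x67], [x66=x68]}, {[x69]}, {[x65=x67], [x66=x68], [x69]}} (4 elements).


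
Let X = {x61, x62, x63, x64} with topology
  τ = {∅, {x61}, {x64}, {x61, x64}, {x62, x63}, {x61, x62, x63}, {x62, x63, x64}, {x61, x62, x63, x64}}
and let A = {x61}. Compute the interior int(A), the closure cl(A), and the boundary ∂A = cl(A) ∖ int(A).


int(A) = {x61}, cl(A) = {x61}, ∂A = ∅.

Closed sets in (X, τ) are complements of opens:
  closed(X, τ) = {∅, {x61}, {x64}, {x61, x64}, {x62, x63}, {x61, x62, x63}, {x62, x63, x64}, {x61, x62, x63, x64}}.
int(A) = ⋃ {U ∈ τ : U ⊆ A}. Opens contained in A: ∅, {x61}.
Taking the union of these: int(A) = {x61}.
cl(A) = ⋂ {C closed : A ⊆ C}. Closed sets containing A: {x61}, {x61, x64}, {x61, x62, x63}, {x61, x62, x63, x64}.
Intersecting these: cl(A) = {x61}.
∂A = cl(A) ∖ int(A) = {x61} ∖ {x61} = ∅.


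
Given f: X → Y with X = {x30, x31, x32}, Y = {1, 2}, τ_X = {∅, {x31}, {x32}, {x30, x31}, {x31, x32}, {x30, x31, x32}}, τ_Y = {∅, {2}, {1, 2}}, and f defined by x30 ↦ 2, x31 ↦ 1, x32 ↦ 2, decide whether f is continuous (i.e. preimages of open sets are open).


f is NOT continuous.

Compute f^{-1}(U) for each U ∈ τ_Y:
  U = ∅: f^{-1}(U) = ∅ ∈ τ_X ✓.
  U = {2}: f^{-1}(U) = {x30, x32} ∉ τ_X ✗.
  U = {1, 2}: f^{-1}(U) = {x30, x31, x32} ∈ τ_X ✓.
Found U = {2} with f^{-1}(U) = {x30, x32} not in τ_X. Therefore f is NOT continuous.


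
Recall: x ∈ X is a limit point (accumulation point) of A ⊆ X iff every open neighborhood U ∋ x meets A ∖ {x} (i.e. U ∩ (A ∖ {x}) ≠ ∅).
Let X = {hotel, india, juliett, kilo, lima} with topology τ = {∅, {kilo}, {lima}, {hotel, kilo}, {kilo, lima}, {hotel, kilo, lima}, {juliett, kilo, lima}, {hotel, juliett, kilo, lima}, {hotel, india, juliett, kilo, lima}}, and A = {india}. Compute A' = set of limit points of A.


A' = ∅

For each x ∈ X, list the open sets U ∈ τ with x ∈ U, then check whether U ∩ (A ∖ {x}) ≠ ∅ for every such U.
  x = hotel: open {hotel, kilo} ∋ x has {hotel, kilo} ∩ (A ∖ {hotel}) = ∅, so x is NOT a limit point.
  x = india: open {hotel, india, juliett, kilo, lima} ∋ x has {hotel, india, juliett, kilo, lima} ∩ (A ∖ {india}) = ∅, so x is NOT a limit point.
  x = juliett: open {juliett, kilo, lima} ∋ x has {juliett, kilo, lima} ∩ (A ∖ {juliett}) = ∅, so x is NOT a limit point.
  x = kilo: open {kilo} ∋ x has {kilo} ∩ (A ∖ {kilo}) = ∅, so x is NOT a limit point.
  x = lima: open {lima} ∋ x has {lima} ∩ (A ∖ {lima}) = ∅, so x is NOT a limit point.
Collecting: A' = ∅.


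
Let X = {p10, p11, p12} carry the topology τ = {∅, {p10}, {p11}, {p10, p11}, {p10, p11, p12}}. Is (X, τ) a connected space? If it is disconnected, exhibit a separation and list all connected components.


(X, τ) is connected.

Find clopen sets (U ∈ τ with X ∖ U ∈ τ):
  U = ∅, X ∖ U = {p10, p11, p12} — both open, so U is clopen.
  U = {p10, p11, p12}, X ∖ U = ∅ — both open, so U is clopen.
Only trivial clopens (∅ and X) exist, so (X, τ) is connected.
Compute connected components by grouping points that agree on all clopens:
  component: {p10, p11, p12}


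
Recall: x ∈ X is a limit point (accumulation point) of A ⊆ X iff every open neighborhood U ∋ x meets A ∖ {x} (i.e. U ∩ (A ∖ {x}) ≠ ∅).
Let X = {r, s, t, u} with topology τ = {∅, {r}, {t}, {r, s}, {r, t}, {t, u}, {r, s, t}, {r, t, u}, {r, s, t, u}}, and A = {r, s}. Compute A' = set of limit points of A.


A' = {s}

For each x ∈ X, list the open sets U ∈ τ with x ∈ U, then check whether U ∩ (A ∖ {x}) ≠ ∅ for every such U.
  x = r: open {r} ∋ x has {r} ∩ (A ∖ {r}) = ∅, so x is NOT a limit point.
  x = s: opens ∋ x are {r, s}, {r, s, t}, {r, s, t, u}; each meets A ∖ {s}, so x IS a limit point.
  x = t: open {t} ∋ x has {t} ∩ (A ∖ {t}) = ∅, so x is NOT a limit point.
  x = u: open {t, u} ∋ x has {t, u} ∩ (A ∖ {u}) = ∅, so x is NOT a limit point.
Collecting: A' = {s}.


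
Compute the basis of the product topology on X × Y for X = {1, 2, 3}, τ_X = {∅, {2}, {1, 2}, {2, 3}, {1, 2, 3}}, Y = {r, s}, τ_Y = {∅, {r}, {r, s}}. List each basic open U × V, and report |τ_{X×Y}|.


Basis B = {∅ × ∅, {2} × {r}, {1, 2} × {r}, {2} × {r, s}, {2, 3} × {r}, {1, 2, 3} × {r}, {1, 2} × {r, s}, {2, 3} × {r, s}, {1, 2, 3} × {r, s}}; |τ_{X×Y}| = 14.

Enumerate products U × V with U ∈ τ_X, V ∈ τ_Y (deduplicated):
  ∅ × ∅ = {} (∅)
  {2} × {r} = {(2,r)}
  {1, 2} × {r} = {(1,r), (2,r)}
  {2} × {r, s} = {(2,r), (2,s)}
  {2, 3} × {r} = {(2,r), (3,r)}
  {1, 2, 3} × {r} = {(1,r), (2,r), (3,r)}
  {1, 2} × {r, s} = {(1,r), (1,s), (2,r), (2,s)}
  {2, 3} × {r, s} = {(2,r), (2,s), (3,r), (3,s)}
  {1, 2, 3} × {r, s} = {(1,r), (1,s), (2,r), (2,s), (3,r), (3,s)}
These 9 distinct sets form the basis B.
Close under arbitrary unions to get τ_{X×Y}; counting gives |τ_{X×Y}| = 14.


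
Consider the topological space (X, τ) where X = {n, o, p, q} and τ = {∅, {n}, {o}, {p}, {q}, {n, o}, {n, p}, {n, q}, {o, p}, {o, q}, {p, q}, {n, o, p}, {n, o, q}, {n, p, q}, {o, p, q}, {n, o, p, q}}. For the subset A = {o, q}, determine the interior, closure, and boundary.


int(A) = {o, q}, cl(A) = {o, q}, ∂A = ∅.

Closed sets in (X, τ) are complements of opens:
  closed(X, τ) = {∅, {n}, {o}, {p}, {q}, {n, o}, {n, p}, {n, q}, {o, p}, {o, q}, {p, q}, {n, o, p}, {n, o, q}, {n, p, q}, {o, p, q}, {n, o, p, q}}.
int(A) = ⋃ {U ∈ τ : U ⊆ A}. Opens contained in A: ∅, {o}, {q}, {o, q}.
Taking the union of these: int(A) = {o, q}.
cl(A) = ⋂ {C closed : A ⊆ C}. Closed sets containing A: {o, q}, {n, o, q}, {o, p, q}, {n, o, p, q}.
Intersecting these: cl(A) = {o, q}.
∂A = cl(A) ∖ int(A) = {o, q} ∖ {o, q} = ∅.


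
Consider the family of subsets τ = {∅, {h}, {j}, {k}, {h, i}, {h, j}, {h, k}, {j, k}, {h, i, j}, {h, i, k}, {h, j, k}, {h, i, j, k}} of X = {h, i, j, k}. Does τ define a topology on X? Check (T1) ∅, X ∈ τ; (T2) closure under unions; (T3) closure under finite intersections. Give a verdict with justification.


τ IS a topology on X.

Axiom (T1): ∅ ∈ τ? Yes; X ∈ τ? Yes.
Axiom (T2/T3): check pairwise unions and intersections of members of τ.
All pairwise intersections and unions checked — each lies in τ. Therefore τ satisfies (T1), (T2), (T3): it IS a topology on X.


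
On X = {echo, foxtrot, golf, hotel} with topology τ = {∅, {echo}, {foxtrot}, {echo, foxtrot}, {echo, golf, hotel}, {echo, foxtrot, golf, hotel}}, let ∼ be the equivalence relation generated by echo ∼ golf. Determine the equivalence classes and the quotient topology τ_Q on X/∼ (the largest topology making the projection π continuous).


X/∼ = {[echo=golf], [foxtrot], [hotel]}; |τ_Q| = 4.

Equivalence classes: [echo=golf], [foxtrot], [hotel].
Quotient map π: X → X/∼ sends echo ↦ [echo=golf], foxtrot ↦ [foxtrot], golf ↦ [echo=golf], hotel ↦ [hotel].
For each subset V ⊆ X/∼, compute π^{-1}(V) ⊆ X and check whether π^{-1}(V) ∈ τ. V is open in τ_Q iff π^{-1}(V) ∈ τ.
  V = {}: π^{-1}(V) = ∅ ∈ τ ✓.
  V = {[echo=golf]}: π^{-1}(V) = {echo, golf} ∉ τ ✗.
  V = {[foxtrot]}: π^{-1}(V) = {foxtrot} ∈ τ ✓.
  V = {[echo=golf], [foxtrot]}: π^{-1}(V) = {echo, foxtrot, golf} ∉ τ ✗.
  V = {[hotel]}: π^{-1}(V) = {hotel} ∉ τ ✗.
  V = {[echo=golf], [hotel]}: π^{-1}(V) = {echo, golf, hotel} ∈ τ ✓.
  V = {[foxtrot], [hotel]}: π^{-1}(V) = {foxtrot, hotel} ∉ τ ✗.
  V = {[echo=golf], [foxtrot], [hotel]}: π^{-1}(V) = {echo, foxtrot, golf, hotel} ∈ τ ✓.
Open sets in the quotient: τ_Q = {{}, {[foxtrot]}, {[echo=golf], [hotel]}, {[echo=golf], [foxtrot], [hotel]}} (4 elements).


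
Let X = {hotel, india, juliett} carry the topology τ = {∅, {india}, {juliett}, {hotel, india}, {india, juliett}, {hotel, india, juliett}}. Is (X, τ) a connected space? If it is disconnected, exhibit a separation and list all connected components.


(X, τ) is disconnected; components = [{juliett}, {hotel, india}].

Find clopen sets (U ∈ τ with X ∖ U ∈ τ):
  U = ∅, X ∖ U = {hotel, india, juliett} — both open, so U is clopen.
  U = {juliett}, X ∖ U = {hotel, india} — both open, so U is clopen.
  U = {hotel, india}, X ∖ U = {juliett} — both open, so U is clopen.
  U = {hotel, india, juliett}, X ∖ U = ∅ — both open, so U is clopen.
Nontrivial clopen(s) exist: e.g. {hotel, india}. So (X, τ) is disconnected.
Compute connected components by grouping points that agree on all clopens:
  component: {juliett}
  component: {hotel, india}


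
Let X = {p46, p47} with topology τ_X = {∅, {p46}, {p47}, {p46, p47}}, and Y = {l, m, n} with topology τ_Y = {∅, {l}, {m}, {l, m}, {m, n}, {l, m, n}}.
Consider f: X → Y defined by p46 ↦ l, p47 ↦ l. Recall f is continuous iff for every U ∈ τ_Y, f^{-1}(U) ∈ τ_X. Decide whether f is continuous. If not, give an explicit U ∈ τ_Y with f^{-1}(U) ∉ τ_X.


f IS continuous.

Compute f^{-1}(U) for each U ∈ τ_Y:
  U = ∅: f^{-1}(U) = ∅ ∈ τ_X ✓.
  U = {l}: f^{-1}(U) = {p46, p47} ∈ τ_X ✓.
  U = {m}: f^{-1}(U) = ∅ ∈ τ_X ✓.
  U = {l, m}: f^{-1}(U) = {p46, p47} ∈ τ_X ✓.
  U = {m, n}: f^{-1}(U) = ∅ ∈ τ_X ✓.
  U = {l, m, n}: f^{-1}(U) = {p46, p47} ∈ τ_X ✓.
Every preimage lies in τ_X, so f IS continuous.


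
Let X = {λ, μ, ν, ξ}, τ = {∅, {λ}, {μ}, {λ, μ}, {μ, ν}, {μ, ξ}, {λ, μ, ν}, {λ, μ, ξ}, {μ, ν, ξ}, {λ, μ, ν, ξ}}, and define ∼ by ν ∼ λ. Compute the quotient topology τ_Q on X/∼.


X/∼ = {[λ=ν], [μ], [ξ]}; |τ_Q| = 5.

Equivalence classes: [λ=ν], [μ], [ξ].
Quotient map π: X → X/∼ sends λ ↦ [λ=ν], μ ↦ [μ], ν ↦ [λ=ν], ξ ↦ [ξ].
For each subset V ⊆ X/∼, compute π^{-1}(V) ⊆ X and check whether π^{-1}(V) ∈ τ. V is open in τ_Q iff π^{-1}(V) ∈ τ.
  V = {}: π^{-1}(V) = ∅ ∈ τ ✓.
  V = {[λ=ν]}: π^{-1}(V) = {λ, ν} ∉ τ ✗.
  V = {[μ]}: π^{-1}(V) = {μ} ∈ τ ✓.
  V = {[λ=ν], [μ]}: π^{-1}(V) = {λ, μ, ν} ∈ τ ✓.
  V = {[ξ]}: π^{-1}(V) = {ξ} ∉ τ ✗.
  V = {[λ=ν], [ξ]}: π^{-1}(V) = {λ, ν, ξ} ∉ τ ✗.
  V = {[μ], [ξ]}: π^{-1}(V) = {μ, ξ} ∈ τ ✓.
  V = {[λ=ν], [μ], [ξ]}: π^{-1}(V) = {λ, μ, ν, ξ} ∈ τ ✓.
Open sets in the quotient: τ_Q = {{}, {[μ]}, {[λ=ν], [μ]}, {[μ], [ξ]}, {[λ=ν], [μ], [ξ]}} (5 elements).


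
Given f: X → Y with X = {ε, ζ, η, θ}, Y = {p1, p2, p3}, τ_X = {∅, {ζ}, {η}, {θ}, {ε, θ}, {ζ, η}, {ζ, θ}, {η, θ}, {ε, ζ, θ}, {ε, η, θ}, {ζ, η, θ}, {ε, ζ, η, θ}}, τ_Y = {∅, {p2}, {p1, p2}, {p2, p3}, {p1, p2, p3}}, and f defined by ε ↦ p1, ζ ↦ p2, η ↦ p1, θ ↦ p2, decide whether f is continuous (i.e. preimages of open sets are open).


f IS continuous.

Compute f^{-1}(U) for each U ∈ τ_Y:
  U = ∅: f^{-1}(U) = ∅ ∈ τ_X ✓.
  U = {p2}: f^{-1}(U) = {ζ, θ} ∈ τ_X ✓.
  U = {p1, p2}: f^{-1}(U) = {ε, ζ, η, θ} ∈ τ_X ✓.
  U = {p2, p3}: f^{-1}(U) = {ζ, θ} ∈ τ_X ✓.
  U = {p1, p2, p3}: f^{-1}(U) = {ε, ζ, η, θ} ∈ τ_X ✓.
Every preimage lies in τ_X, so f IS continuous.


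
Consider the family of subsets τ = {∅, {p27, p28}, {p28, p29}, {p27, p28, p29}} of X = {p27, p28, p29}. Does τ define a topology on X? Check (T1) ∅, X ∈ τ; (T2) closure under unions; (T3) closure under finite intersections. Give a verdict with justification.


τ is NOT a topology on X.

Axiom (T1): ∅ ∈ τ? Yes; X ∈ τ? Yes.
Axiom (T2/T3): check pairwise unions and intersections of members of τ.
Counterexample for (T3): {p27, p28} ∩ {p28, p29} = {p28} ∉ τ. Therefore τ is NOT a topology.


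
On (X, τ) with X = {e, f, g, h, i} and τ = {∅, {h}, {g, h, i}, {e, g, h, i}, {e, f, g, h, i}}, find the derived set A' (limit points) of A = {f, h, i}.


A' = {e, f, g, i}

For each x ∈ X, list the open sets U ∈ τ with x ∈ U, then check whether U ∩ (A ∖ {x}) ≠ ∅ for every such U.
  x = e: opens ∋ x are {e, g, h, i}, {e, f, g, h, i}; each meets A ∖ {e}, so x IS a limit point.
  x = f: opens ∋ x are {e, f, g, h, i}; each meets A ∖ {f}, so x IS a limit point.
  x = g: opens ∋ x are {g, h, i}, {e, g, h, i}, {e, f, g, h, i}; each meets A ∖ {g}, so x IS a limit point.
  x = h: open {h} ∋ x has {h} ∩ (A ∖ {h}) = ∅, so x is NOT a limit point.
  x = i: opens ∋ x are {g, h, i}, {e, g, h, i}, {e, f, g, h, i}; each meets A ∖ {i}, so x IS a limit point.
Collecting: A' = {e, f, g, i}.


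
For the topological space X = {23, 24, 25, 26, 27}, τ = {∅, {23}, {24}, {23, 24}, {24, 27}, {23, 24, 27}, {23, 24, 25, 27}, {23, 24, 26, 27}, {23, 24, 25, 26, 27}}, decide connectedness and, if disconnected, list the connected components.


(X, τ) is connected.

Find clopen sets (U ∈ τ with X ∖ U ∈ τ):
  U = ∅, X ∖ U = {23, 24, 25, 26, 27} — both open, so U is clopen.
  U = {23, 24, 25, 26, 27}, X ∖ U = ∅ — both open, so U is clopen.
Only trivial clopens (∅ and X) exist, so (X, τ) is connected.
Compute connected components by grouping points that agree on all clopens:
  component: {23, 24, 25, 26, 27}


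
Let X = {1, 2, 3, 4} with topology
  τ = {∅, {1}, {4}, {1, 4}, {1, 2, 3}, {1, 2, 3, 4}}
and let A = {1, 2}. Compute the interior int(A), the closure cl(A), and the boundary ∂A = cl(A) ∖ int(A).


int(A) = {1}, cl(A) = {1, 2, 3}, ∂A = {2, 3}.

Closed sets in (X, τ) are complements of opens:
  closed(X, τ) = {∅, {4}, {2, 3}, {1, 2, 3}, {2, 3, 4}, {1, 2, 3, 4}}.
int(A) = ⋃ {U ∈ τ : U ⊆ A}. Opens contained in A: ∅, {1}.
Taking the union of these: int(A) = {1}.
cl(A) = ⋂ {C closed : A ⊆ C}. Closed sets containing A: {1, 2, 3}, {1, 2, 3, 4}.
Intersecting these: cl(A) = {1, 2, 3}.
∂A = cl(A) ∖ int(A) = {1, 2, 3} ∖ {1} = {2, 3}.


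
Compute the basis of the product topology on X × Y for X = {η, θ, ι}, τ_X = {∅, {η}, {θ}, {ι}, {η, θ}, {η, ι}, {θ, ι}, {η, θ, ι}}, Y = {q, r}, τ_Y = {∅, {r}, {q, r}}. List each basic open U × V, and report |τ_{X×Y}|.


Basis B = {∅ × ∅, {η} × {r}, {θ} × {r}, {ι} × {r}, {η} × {q, r}, {η, θ} × {r}, {η, ι} × {r}, {θ} × {q, r}, {θ, ι} × {r}, {ι} × {q, r}, {η, θ, ι} × {r}, {η, θ} × {q, r}, {η, ι} × {q, r}, {θ, ι} × {q, r}, {η, θ, ι} × {q, r}}; |τ_{X×Y}| = 27.

Enumerate products U × V with U ∈ τ_X, V ∈ τ_Y (deduplicated):
  ∅ × ∅ = {} (∅)
  {η} × {r} = {(η,r)}
  {θ} × {r} = {(θ,r)}
  {ι} × {r} = {(ι,r)}
  {η} × {q, r} = {(η,q), (η,r)}
  {η, θ} × {r} = {(η,r), (θ,r)}
  {η, ι} × {r} = {(η,r), (ι,r)}
  {θ} × {q, r} = {(θ,q), (θ,r)}
  {θ, ι} × {r} = {(θ,r), (ι,r)}
  {ι} × {q, r} = {(ι,q), (ι,r)}
  {η, θ, ι} × {r} = {(η,r), (θ,r), (ι,r)}
  {η, θ} × {q, r} = {(η,q), (η,r), (θ,q), (θ,r)}
  {η, ι} × {q, r} = {(η,q), (η,r), (ι,q), (ι,r)}
  {θ, ι} × {q, r} = {(θ,q), (θ,r), (ι,q), (ι,r)}
  {η, θ, ι} × {q, r} = {(η,q), (η,r), (θ,q), (θ,r), (ι,q), (ι,r)}
These 15 distinct sets form the basis B.
Close under arbitrary unions to get τ_{X×Y}; counting gives |τ_{X×Y}| = 27.


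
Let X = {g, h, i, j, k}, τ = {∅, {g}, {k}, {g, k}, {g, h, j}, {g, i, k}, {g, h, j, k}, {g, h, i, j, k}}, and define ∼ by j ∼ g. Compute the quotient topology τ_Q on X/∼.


X/∼ = {[g=j], [h], [i], [k]}; |τ_Q| = 5.

Equivalence classes: [g=j], [h], [i], [k].
Quotient map π: X → X/∼ sends g ↦ [g=j], h ↦ [h], i ↦ [i], j ↦ [g=j], k ↦ [k].
For each subset V ⊆ X/∼, compute π^{-1}(V) ⊆ X and check whether π^{-1}(V) ∈ τ. V is open in τ_Q iff π^{-1}(V) ∈ τ.
  V = {}: π^{-1}(V) = ∅ ∈ τ ✓.
  V = {[g=j]}: π^{-1}(V) = {g, j} ∉ τ ✗.
  V = {[h]}: π^{-1}(V) = {h} ∉ τ ✗.
  V = {[g=j], [h]}: π^{-1}(V) = {g, h, j} ∈ τ ✓.
  V = {[i]}: π^{-1}(V) = {i} ∉ τ ✗.
  V = {[g=j], [i]}: π^{-1}(V) = {g, i, j} ∉ τ ✗.
  V = {[h], [i]}: π^{-1}(V) = {h, i} ∉ τ ✗.
  V = {[g=j], [h], [i]}: π^{-1}(V) = {g, h, i, j} ∉ τ ✗.
  V = {[k]}: π^{-1}(V) = {k} ∈ τ ✓.
  V = {[g=j], [k]}: π^{-1}(V) = {g, j, k} ∉ τ ✗.
  V = {[h], [k]}: π^{-1}(V) = {h, k} ∉ τ ✗.
  V = {[g=j], [h], [k]}: π^{-1}(V) = {g, h, j, k} ∈ τ ✓.
  V = {[i], [k]}: π^{-1}(V) = {i, k} ∉ τ ✗.
  V = {[g=j], [i], [k]}: π^{-1}(V) = {g, i, j, k} ∉ τ ✗.
  V = {[h], [i], [k]}: π^{-1}(V) = {h, i, k} ∉ τ ✗.
  V = {[g=j], [h], [i], [k]}: π^{-1}(V) = {g, h, i, j, k} ∈ τ ✓.
Open sets in the quotient: τ_Q = {{}, {[g=j], [h]}, {[k]}, {[g=j], [h], [k]}, {[g=j], [h], [i], [k]}} (5 elements).


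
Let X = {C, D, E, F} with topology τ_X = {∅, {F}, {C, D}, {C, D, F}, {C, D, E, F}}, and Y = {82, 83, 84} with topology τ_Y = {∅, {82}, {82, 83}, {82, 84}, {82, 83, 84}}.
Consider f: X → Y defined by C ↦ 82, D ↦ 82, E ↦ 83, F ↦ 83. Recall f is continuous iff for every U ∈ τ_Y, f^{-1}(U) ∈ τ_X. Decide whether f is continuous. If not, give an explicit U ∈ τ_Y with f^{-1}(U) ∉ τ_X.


f IS continuous.

Compute f^{-1}(U) for each U ∈ τ_Y:
  U = ∅: f^{-1}(U) = ∅ ∈ τ_X ✓.
  U = {82}: f^{-1}(U) = {C, D} ∈ τ_X ✓.
  U = {82, 83}: f^{-1}(U) = {C, D, E, F} ∈ τ_X ✓.
  U = {82, 84}: f^{-1}(U) = {C, D} ∈ τ_X ✓.
  U = {82, 83, 84}: f^{-1}(U) = {C, D, E, F} ∈ τ_X ✓.
Every preimage lies in τ_X, so f IS continuous.


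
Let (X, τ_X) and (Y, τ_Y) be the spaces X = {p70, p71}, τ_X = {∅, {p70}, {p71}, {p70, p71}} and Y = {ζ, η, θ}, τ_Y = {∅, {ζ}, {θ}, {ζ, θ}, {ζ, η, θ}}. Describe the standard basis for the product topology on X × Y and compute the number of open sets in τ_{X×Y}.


Basis B = {∅ × ∅, {p70} × {ζ}, {p70} × {θ}, {p71} × {ζ}, {p71} × {θ}, {p70} × {ζ, θ}, {p70, p71} × {ζ}, {p70, p71} × {θ}, {p71} × {ζ, θ}, {p70} × {ζ, η, θ}, {p71} × {ζ, η, θ}, {p70, p71} × {ζ, θ}, {p70, p71} × {ζ, η, θ}}; |τ_{X×Y}| = 25.

Enumerate products U × V with U ∈ τ_X, V ∈ τ_Y (deduplicated):
  ∅ × ∅ = {} (∅)
  {p70} × {ζ} = {(p70,ζ)}
  {p70} × {θ} = {(p70,θ)}
  {p71} × {ζ} = {(p71,ζ)}
  {p71} × {θ} = {(p71,θ)}
  {p70} × {ζ, θ} = {(p70,ζ), (p70,θ)}
  {p70, p71} × {ζ} = {(p70,ζ), (p71,ζ)}
  {p70, p71} × {θ} = {(p70,θ), (p71,θ)}
  {p71} × {ζ, θ} = {(p71,ζ), (p71,θ)}
  {p70} × {ζ, η, θ} = {(p70,ζ), (p70,η), (p70,θ)}
  {p71} × {ζ, η, θ} = {(p71,ζ), (p71,η), (p71,θ)}
  {p70, p71} × {ζ, θ} = {(p70,ζ), (p70,θ), (p71,ζ), (p71,θ)}
  {p70, p71} × {ζ, η, θ} = {(p70,ζ), (p70,η), (p70,θ), (p71,ζ), (p71,η), (p71,θ)}
These 13 distinct sets form the basis B.
Close under arbitrary unions to get τ_{X×Y}; counting gives |τ_{X×Y}| = 25.


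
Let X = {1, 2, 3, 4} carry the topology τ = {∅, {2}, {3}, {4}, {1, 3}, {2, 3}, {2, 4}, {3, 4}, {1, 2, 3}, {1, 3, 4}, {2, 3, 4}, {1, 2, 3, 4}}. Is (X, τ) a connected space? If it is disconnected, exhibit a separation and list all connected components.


(X, τ) is disconnected; components = [{2}, {4}, {1, 3}].

Find clopen sets (U ∈ τ with X ∖ U ∈ τ):
  U = ∅, X ∖ U = {1, 2, 3, 4} — both open, so U is clopen.
  U = {2}, X ∖ U = {1, 3, 4} — both open, so U is clopen.
  U = {4}, X ∖ U = {1, 2, 3} — both open, so U is clopen.
  U = {1, 3}, X ∖ U = {2, 4} — both open, so U is clopen.
  U = {2, 4}, X ∖ U = {1, 3} — both open, so U is clopen.
  U = {1, 2, 3}, X ∖ U = {4} — both open, so U is clopen.
  U = {1, 3, 4}, X ∖ U = {2} — both open, so U is clopen.
  U = {1, 2, 3, 4}, X ∖ U = ∅ — both open, so U is clopen.
Nontrivial clopen(s) exist: e.g. {2}. So (X, τ) is disconnected.
Compute connected components by grouping points that agree on all clopens:
  component: {2}
  component: {4}
  component: {1, 3}


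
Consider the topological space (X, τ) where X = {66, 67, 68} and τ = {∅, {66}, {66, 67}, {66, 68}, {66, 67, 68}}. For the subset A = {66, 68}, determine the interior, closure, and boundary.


int(A) = {66, 68}, cl(A) = {66, 67, 68}, ∂A = {67}.

Closed sets in (X, τ) are complements of opens:
  closed(X, τ) = {∅, {67}, {68}, {67, 68}, {66, 67, 68}}.
int(A) = ⋃ {U ∈ τ : U ⊆ A}. Opens contained in A: ∅, {66}, {66, 68}.
Taking the union of these: int(A) = {66, 68}.
cl(A) = ⋂ {C closed : A ⊆ C}. Closed sets containing A: {66, 67, 68}.
Intersecting these: cl(A) = {66, 67, 68}.
∂A = cl(A) ∖ int(A) = {66, 67, 68} ∖ {66, 68} = {67}.


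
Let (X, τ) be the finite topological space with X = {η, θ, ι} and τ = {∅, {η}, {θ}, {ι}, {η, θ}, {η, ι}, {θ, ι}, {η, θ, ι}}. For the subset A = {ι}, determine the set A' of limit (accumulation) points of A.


A' = ∅

For each x ∈ X, list the open sets U ∈ τ with x ∈ U, then check whether U ∩ (A ∖ {x}) ≠ ∅ for every such U.
  x = η: open {η} ∋ x has {η} ∩ (A ∖ {η}) = ∅, so x is NOT a limit point.
  x = θ: open {θ} ∋ x has {θ} ∩ (A ∖ {θ}) = ∅, so x is NOT a limit point.
  x = ι: open {ι} ∋ x has {ι} ∩ (A ∖ {ι}) = ∅, so x is NOT a limit point.
Collecting: A' = ∅.
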